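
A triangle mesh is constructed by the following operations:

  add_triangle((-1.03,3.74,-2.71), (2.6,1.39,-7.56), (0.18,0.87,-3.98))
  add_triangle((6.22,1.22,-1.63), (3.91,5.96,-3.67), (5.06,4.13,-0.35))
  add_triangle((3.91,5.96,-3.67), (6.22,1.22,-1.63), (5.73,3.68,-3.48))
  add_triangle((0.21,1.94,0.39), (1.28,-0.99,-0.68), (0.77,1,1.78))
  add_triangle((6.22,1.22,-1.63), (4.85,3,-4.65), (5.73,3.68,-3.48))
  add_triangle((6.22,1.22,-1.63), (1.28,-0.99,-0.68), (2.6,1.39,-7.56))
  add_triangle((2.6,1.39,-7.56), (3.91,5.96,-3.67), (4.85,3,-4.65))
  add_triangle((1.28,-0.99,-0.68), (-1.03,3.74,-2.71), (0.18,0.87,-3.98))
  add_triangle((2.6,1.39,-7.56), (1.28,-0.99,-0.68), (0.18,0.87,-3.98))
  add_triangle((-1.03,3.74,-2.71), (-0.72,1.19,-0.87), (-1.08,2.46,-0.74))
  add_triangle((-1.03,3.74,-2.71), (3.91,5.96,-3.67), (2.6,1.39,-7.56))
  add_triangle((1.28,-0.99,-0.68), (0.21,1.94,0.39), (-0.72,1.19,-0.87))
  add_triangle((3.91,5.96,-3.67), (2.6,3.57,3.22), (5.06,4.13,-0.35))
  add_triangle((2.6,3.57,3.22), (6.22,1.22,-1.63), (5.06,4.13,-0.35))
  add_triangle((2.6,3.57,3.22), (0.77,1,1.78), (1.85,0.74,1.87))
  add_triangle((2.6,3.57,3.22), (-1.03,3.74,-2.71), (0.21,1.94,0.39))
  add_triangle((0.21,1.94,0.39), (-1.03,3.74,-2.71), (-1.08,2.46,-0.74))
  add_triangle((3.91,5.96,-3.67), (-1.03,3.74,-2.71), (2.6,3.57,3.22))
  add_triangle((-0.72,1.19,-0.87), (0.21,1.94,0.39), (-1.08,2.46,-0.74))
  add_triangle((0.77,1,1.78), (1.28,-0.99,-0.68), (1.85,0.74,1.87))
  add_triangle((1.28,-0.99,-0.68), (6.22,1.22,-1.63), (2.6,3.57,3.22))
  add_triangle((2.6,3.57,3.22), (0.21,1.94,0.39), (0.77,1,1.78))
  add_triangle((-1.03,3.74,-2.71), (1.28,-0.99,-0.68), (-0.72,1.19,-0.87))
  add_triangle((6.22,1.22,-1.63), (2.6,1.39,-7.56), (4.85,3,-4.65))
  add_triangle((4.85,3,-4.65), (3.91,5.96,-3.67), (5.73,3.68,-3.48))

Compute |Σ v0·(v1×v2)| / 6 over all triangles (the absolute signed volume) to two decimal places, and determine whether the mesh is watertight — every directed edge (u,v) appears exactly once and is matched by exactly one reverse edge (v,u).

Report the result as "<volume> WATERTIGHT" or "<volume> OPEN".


138.15 OPEN

Per-triangle v0·(v1×v2)/6:
  t1: +4.5140
  t2: +13.8586
  t3: +3.6410
  t4: -0.8111
  t5: +4.7520
  t6: +9.1642
  t7: +14.4919
  t8: -1.7378
  t9: +1.4880
  t10: +0.2569
  t11: +23.8811
  t12: -0.6295
  t13: +12.0892
  t14: +9.5933
  t15: +0.6551
  t16: +1.3168
  t17: +0.9342
  t18: +18.6450
  t19: -0.1440
  t20: +0.0427
  t21: +3.9263
  t22: +0.5947
  t23: +0.3465
  t24: +11.5264
  t25: +5.7559
Σ = +138.1513 → |volume| = 138.15

Directed edges: 75 total; 3 unmatched, e.g. (1.85,0.74,1.87)→(2.6,3.57,3.22) → open.


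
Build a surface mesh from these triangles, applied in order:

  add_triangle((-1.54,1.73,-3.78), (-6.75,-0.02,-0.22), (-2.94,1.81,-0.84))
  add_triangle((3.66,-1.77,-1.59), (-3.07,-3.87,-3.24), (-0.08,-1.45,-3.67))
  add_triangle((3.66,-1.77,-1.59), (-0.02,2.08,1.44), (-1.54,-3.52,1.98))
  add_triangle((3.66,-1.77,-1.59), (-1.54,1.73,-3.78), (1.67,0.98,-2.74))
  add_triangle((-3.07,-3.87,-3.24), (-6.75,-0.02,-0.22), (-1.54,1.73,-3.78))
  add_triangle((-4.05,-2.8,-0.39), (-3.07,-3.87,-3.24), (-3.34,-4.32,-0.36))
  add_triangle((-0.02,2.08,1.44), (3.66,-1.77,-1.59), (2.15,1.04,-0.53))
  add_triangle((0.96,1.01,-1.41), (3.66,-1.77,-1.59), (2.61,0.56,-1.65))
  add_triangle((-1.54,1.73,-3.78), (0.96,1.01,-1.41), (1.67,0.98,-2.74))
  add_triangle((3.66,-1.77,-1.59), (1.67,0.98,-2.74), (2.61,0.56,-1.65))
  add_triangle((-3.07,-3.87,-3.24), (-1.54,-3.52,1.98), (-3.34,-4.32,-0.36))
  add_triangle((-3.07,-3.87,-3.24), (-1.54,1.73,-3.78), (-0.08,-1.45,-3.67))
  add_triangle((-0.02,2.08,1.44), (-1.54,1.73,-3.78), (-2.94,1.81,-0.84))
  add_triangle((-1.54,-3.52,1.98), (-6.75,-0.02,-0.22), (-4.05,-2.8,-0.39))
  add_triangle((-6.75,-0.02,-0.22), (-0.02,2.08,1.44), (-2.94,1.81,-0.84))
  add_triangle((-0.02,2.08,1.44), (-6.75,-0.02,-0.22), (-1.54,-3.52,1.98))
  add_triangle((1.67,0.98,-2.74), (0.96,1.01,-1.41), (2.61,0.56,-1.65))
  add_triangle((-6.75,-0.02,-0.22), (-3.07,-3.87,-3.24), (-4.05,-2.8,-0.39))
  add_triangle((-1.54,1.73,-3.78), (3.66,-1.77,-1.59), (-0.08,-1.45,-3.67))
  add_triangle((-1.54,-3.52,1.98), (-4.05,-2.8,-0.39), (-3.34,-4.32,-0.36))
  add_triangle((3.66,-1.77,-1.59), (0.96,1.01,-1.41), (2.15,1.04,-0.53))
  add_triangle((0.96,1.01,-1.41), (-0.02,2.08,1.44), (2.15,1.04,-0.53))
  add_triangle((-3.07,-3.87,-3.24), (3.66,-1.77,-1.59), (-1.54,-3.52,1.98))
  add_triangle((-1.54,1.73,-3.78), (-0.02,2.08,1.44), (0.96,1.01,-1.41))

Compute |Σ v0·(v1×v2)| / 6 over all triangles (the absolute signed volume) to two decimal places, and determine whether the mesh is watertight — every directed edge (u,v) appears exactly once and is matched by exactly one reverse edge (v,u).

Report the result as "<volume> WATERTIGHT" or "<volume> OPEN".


129.78 WATERTIGHT

Per-triangle v0·(v1×v2)/6:
  t1: +6.1792
  t2: +7.9477
  t3: +5.3792
  t4: +3.6407
  t5: +22.3277
  t6: +3.9512
  t7: +1.3056
  t8: -0.6395
  t9: +0.9050
  t10: +1.6764
  t11: +2.3543
  t12: +8.2229
  t13: +3.9379
  t14: +7.3881
  t15: +4.6891
  t16: +10.4484
  t17: +0.3719
  t18: +8.7278
  t19: +6.2667
  t20: +2.9524
  t21: +1.6230
  t22: +1.1592
  t23: +16.1806
  t24: +2.7872
Σ = +129.7825 → |volume| = 129.78

Directed edges: 72 total, each appears once with its reverse present → watertight.


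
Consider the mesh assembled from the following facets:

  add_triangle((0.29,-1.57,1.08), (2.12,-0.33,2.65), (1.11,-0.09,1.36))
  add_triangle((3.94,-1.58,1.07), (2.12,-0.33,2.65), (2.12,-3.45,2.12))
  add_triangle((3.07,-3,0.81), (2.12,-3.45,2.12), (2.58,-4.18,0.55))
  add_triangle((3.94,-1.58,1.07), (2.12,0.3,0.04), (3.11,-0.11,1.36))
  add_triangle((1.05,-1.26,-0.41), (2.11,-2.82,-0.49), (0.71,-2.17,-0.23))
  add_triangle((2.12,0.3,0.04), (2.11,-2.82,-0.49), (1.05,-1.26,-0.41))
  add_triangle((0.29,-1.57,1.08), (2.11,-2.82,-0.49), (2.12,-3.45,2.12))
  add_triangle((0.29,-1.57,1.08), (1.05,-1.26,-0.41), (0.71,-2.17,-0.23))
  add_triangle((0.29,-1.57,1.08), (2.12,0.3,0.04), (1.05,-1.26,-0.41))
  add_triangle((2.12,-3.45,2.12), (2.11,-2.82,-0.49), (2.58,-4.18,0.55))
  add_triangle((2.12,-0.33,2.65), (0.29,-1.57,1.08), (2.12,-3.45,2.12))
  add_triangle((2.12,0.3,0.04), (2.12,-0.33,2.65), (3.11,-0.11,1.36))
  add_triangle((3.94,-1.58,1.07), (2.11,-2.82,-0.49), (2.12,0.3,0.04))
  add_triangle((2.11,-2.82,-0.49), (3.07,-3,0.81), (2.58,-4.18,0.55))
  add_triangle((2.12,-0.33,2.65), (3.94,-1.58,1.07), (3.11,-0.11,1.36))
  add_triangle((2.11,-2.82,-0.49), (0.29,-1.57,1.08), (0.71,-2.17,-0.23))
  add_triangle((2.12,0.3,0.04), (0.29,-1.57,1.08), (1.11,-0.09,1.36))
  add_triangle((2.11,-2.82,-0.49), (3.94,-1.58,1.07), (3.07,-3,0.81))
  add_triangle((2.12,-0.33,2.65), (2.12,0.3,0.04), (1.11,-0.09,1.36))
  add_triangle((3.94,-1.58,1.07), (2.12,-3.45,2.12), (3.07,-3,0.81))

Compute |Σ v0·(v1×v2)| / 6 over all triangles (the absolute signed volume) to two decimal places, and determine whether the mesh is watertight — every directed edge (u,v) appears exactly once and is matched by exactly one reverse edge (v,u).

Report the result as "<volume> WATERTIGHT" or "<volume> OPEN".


13.90 WATERTIGHT

Per-triangle v0·(v1×v2)/6:
  t1: +0.0062
  t2: +4.0687
  t3: +1.4168
  t4: +0.7893
  t5: +0.0746
  t6: +0.2099
  t7: +0.8374
  t8: -0.2651
  t9: -0.7795
  t10: -0.4231
  t11: +1.0765
  t12: +0.2176
  t13: +1.4973
  t14: +0.8377
  t15: +1.3729
  t16: +0.5198
  t17: -0.6684
  t18: +1.2040
  t19: +0.0702
  t20: +1.8343
Σ = +13.8972 → |volume| = 13.90

Directed edges: 60 total, each appears once with its reverse present → watertight.


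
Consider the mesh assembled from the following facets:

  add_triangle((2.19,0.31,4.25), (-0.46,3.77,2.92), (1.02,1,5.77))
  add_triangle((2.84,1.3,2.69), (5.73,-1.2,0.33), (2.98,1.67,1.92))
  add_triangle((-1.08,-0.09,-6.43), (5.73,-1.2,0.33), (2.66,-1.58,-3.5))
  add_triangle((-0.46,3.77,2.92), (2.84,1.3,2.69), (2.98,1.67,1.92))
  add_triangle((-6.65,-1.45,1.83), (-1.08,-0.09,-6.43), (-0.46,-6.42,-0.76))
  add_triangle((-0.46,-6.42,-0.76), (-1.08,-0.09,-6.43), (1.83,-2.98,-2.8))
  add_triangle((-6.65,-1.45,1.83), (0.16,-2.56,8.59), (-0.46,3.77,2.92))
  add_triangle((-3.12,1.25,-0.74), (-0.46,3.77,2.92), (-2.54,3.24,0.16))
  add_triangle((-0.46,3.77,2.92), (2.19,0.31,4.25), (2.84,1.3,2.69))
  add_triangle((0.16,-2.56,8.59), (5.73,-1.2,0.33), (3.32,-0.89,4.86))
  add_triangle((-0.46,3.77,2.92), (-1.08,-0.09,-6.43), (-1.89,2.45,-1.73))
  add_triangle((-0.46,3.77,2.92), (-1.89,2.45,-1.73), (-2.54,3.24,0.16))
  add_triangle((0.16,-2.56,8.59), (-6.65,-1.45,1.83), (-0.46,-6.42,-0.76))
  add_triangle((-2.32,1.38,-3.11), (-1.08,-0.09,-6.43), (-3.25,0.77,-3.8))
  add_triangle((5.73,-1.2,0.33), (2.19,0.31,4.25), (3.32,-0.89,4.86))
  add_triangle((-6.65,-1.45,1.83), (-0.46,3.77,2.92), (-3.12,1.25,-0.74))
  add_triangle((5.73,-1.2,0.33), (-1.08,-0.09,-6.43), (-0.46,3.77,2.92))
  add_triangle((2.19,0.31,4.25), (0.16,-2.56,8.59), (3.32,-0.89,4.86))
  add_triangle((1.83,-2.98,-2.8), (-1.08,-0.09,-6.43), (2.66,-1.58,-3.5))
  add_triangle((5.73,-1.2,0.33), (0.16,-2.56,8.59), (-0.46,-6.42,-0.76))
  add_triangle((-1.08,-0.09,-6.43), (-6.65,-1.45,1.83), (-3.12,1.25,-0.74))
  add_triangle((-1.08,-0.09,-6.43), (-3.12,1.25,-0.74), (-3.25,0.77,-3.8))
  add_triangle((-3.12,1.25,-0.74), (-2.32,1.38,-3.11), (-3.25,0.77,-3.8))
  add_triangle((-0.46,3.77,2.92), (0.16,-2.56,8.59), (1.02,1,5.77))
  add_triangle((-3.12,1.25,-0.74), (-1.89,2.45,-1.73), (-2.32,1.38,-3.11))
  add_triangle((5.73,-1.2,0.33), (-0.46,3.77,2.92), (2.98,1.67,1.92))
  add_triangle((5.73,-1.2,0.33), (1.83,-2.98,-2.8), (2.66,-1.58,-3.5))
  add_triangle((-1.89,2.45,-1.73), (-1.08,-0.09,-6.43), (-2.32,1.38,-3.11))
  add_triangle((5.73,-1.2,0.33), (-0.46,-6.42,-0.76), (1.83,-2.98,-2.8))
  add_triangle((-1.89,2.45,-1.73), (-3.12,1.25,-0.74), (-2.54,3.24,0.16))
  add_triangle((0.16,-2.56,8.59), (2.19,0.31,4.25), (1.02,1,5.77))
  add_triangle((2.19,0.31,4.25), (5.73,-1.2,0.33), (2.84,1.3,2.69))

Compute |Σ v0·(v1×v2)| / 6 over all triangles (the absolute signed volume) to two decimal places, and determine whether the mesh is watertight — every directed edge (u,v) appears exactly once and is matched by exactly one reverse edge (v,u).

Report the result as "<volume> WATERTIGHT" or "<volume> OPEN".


380.56 WATERTIGHT

Per-triangle v0·(v1×v2)/6:
  t1: +4.1154
  t2: +2.3714
  t3: +5.1176
  t4: +2.1865
  t5: +47.2625
  t6: +16.8475
  t7: +45.0702
  t8: +2.0789
  t9: +5.1991
  t10: +9.6693
  t11: +3.8718
  t12: +2.5396
  t13: +63.0254
  t14: +2.3985
  t15: +4.1940
  t16: +12.8335
  t17: +21.4508
  t18: +5.6020
  t19: +6.4617
  t20: +55.1689
  t21: +14.1345
  t22: -0.8849
  t23: +1.4179
  t24: +8.0649
  t25: +1.9529
  t26: -0.3214
  t27: +6.2213
  t28: +2.3265
  t29: +16.2615
  t30: +2.1523
  t31: +6.1589
  t32: +5.6076
Σ = +380.5568 → |volume| = 380.56

Directed edges: 96 total, each appears once with its reverse present → watertight.


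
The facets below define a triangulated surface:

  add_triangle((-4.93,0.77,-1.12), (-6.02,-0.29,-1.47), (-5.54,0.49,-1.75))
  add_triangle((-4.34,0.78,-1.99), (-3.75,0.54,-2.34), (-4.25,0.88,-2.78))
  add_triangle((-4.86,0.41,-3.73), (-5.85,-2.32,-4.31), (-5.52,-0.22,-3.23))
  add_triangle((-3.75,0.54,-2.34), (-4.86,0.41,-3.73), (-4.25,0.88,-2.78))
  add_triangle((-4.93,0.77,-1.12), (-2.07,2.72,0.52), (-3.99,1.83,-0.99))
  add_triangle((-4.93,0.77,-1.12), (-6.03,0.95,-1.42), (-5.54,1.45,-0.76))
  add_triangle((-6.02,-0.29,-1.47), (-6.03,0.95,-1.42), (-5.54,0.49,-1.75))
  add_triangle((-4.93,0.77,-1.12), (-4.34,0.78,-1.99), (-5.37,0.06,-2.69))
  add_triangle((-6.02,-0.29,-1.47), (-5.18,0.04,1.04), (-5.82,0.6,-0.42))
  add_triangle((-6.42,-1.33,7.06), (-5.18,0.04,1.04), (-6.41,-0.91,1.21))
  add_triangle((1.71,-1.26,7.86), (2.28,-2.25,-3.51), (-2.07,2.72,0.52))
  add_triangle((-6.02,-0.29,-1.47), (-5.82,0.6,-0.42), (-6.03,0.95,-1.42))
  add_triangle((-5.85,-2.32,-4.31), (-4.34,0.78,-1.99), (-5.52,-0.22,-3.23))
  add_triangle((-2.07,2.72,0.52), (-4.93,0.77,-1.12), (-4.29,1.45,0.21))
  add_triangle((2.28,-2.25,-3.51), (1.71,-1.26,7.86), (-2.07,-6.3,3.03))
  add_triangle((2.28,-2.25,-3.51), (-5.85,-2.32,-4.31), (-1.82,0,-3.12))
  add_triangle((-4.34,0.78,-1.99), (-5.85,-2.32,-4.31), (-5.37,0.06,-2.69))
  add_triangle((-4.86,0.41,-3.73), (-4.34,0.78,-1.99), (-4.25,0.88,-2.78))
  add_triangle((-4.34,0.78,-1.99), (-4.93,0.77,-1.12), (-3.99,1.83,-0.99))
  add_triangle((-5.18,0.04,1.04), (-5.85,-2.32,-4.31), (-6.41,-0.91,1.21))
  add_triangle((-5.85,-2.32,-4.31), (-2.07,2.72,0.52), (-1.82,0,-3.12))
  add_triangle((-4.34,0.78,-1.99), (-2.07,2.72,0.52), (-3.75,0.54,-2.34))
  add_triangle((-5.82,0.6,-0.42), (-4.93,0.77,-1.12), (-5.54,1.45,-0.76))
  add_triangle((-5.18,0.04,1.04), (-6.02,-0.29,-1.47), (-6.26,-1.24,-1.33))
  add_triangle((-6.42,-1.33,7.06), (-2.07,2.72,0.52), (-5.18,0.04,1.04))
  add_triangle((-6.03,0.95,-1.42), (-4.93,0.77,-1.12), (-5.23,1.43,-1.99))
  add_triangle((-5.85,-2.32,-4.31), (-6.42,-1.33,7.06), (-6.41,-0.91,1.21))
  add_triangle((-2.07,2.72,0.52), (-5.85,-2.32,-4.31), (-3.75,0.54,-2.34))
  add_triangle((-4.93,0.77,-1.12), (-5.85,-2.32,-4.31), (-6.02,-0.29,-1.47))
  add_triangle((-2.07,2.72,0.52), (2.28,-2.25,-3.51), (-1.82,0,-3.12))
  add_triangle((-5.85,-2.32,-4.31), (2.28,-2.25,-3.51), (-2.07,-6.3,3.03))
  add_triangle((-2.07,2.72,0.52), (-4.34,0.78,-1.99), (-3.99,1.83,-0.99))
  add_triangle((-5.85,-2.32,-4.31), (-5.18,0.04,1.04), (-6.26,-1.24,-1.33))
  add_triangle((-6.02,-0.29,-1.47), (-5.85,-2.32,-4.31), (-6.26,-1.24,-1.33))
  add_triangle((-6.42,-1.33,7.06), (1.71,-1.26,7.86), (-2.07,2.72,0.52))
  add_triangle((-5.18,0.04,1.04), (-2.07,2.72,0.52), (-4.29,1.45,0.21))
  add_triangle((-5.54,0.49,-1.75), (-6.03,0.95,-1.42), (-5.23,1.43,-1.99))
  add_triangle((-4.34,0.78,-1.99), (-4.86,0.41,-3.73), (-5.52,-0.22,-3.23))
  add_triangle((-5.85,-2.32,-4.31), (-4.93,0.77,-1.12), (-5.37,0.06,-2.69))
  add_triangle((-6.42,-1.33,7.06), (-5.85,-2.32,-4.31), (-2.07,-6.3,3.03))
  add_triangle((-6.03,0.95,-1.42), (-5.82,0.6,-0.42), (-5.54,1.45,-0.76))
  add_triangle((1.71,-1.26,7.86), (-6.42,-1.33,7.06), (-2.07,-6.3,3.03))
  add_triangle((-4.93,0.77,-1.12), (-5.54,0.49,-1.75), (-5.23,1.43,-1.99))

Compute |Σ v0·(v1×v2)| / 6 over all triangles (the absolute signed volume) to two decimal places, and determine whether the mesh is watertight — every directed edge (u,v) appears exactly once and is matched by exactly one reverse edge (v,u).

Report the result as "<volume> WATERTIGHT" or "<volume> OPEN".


Per-triangle v0·(v1×v2)/6:
  t1: -0.4652
  t2: -0.1327
  t3: +2.1940
  t4: -0.1400
  t5: +1.1465
  t6: -0.0274
  t7: +0.5342
  t8: +0.7658
  t9: +1.7451
  t10: +4.8722
  t11: +3.1335
  t12: +1.1997
  t13: +0.2775
  t14: +1.6982
  t15: +33.2384
  t16: +9.1236
  t17: +0.5103
  t18: +0.4049
  t19: +0.9886
  t20: +4.3861
  t21: +7.5814
  t22: +0.9115
  t23: -0.5600
  t24: +2.2279
  t25: +13.5967
  t26: +0.0198
  t27: +11.7272
  t28: -2.5823
  t29: +2.7413
  t30: +3.3440
  t31: +41.7329
  t32: +0.2431
  t33: -0.8181
  t34: +3.1193
  t35: +29.7844
  t36: +1.6482
  t37: +0.5630
  t38: +1.0822
  t39: +1.9985
  t40: +68.3838
  t41: +0.7249
  t42: +59.8893
  t43: -0.4948
Σ = +312.3172 → |volume| = 312.32

Directed edges: 129 total; 7 unmatched, e.g. (-4.86,0.41,-3.73)→(-5.85,-2.32,-4.31) → open.

312.32 OPEN


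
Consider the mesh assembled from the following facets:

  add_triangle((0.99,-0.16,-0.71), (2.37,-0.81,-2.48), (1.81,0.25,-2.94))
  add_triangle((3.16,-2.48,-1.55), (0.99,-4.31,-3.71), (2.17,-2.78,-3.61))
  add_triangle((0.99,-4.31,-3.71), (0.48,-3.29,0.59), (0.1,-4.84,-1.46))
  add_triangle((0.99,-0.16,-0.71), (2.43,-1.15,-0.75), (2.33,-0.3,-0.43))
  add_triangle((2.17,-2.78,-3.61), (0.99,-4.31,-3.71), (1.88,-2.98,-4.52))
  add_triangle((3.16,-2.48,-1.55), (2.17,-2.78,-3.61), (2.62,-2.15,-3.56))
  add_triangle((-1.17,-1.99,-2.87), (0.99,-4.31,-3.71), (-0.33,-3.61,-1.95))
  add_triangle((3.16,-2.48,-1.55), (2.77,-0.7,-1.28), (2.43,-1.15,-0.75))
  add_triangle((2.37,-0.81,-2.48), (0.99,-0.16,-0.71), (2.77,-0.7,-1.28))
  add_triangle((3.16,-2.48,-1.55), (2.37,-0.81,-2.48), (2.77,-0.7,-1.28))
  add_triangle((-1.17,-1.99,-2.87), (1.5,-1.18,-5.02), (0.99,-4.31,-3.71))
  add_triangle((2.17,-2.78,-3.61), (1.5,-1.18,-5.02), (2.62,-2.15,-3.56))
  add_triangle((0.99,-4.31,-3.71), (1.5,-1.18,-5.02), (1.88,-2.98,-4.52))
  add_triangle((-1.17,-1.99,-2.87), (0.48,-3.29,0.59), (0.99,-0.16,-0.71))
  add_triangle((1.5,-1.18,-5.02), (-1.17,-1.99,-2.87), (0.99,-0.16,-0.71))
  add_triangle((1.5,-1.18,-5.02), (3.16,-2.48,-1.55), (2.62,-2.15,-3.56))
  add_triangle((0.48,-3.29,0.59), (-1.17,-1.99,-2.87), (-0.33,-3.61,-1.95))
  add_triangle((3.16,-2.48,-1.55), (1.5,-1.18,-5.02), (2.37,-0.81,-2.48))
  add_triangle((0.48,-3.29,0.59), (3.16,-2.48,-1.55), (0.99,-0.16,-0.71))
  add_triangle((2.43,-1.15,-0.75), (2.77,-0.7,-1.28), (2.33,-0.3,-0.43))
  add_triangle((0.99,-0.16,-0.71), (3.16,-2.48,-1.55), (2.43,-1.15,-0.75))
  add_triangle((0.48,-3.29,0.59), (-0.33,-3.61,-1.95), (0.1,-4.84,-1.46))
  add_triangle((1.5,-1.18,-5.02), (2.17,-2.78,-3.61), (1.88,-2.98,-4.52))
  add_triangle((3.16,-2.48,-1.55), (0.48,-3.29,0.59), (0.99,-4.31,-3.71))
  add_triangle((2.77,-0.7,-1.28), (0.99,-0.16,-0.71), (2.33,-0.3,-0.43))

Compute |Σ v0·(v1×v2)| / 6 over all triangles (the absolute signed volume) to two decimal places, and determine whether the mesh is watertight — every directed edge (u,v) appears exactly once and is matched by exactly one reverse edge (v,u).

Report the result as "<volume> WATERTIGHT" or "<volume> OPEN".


Per-triangle v0·(v1×v2)/6:
  t1: +0.1855
  t2: +2.9078
  t3: +1.9510
  t4: -0.1676
  t5: +1.1054
  t6: +1.1646
  t7: +2.3163
  t8: +0.3117
  t9: +0.0823
  t10: +1.0663
  t11: +5.7016
  t12: +1.3158
  t13: +1.7130
  t14: -2.3019
  t15: -0.8444
  t16: +0.2083
  t17: +0.5640
  t18: +2.3711
  t19: -0.0761
  t20: +0.2097
  t21: -0.2331
  t22: +0.2303
  t23: +0.8953
  t24: +6.4832
  t25: +0.0606
Σ = +27.2208 → |volume| = 27.22

Directed edges: 75 total; 7 unmatched, e.g. (2.37,-0.81,-2.48)→(1.81,0.25,-2.94) → open.

27.22 OPEN


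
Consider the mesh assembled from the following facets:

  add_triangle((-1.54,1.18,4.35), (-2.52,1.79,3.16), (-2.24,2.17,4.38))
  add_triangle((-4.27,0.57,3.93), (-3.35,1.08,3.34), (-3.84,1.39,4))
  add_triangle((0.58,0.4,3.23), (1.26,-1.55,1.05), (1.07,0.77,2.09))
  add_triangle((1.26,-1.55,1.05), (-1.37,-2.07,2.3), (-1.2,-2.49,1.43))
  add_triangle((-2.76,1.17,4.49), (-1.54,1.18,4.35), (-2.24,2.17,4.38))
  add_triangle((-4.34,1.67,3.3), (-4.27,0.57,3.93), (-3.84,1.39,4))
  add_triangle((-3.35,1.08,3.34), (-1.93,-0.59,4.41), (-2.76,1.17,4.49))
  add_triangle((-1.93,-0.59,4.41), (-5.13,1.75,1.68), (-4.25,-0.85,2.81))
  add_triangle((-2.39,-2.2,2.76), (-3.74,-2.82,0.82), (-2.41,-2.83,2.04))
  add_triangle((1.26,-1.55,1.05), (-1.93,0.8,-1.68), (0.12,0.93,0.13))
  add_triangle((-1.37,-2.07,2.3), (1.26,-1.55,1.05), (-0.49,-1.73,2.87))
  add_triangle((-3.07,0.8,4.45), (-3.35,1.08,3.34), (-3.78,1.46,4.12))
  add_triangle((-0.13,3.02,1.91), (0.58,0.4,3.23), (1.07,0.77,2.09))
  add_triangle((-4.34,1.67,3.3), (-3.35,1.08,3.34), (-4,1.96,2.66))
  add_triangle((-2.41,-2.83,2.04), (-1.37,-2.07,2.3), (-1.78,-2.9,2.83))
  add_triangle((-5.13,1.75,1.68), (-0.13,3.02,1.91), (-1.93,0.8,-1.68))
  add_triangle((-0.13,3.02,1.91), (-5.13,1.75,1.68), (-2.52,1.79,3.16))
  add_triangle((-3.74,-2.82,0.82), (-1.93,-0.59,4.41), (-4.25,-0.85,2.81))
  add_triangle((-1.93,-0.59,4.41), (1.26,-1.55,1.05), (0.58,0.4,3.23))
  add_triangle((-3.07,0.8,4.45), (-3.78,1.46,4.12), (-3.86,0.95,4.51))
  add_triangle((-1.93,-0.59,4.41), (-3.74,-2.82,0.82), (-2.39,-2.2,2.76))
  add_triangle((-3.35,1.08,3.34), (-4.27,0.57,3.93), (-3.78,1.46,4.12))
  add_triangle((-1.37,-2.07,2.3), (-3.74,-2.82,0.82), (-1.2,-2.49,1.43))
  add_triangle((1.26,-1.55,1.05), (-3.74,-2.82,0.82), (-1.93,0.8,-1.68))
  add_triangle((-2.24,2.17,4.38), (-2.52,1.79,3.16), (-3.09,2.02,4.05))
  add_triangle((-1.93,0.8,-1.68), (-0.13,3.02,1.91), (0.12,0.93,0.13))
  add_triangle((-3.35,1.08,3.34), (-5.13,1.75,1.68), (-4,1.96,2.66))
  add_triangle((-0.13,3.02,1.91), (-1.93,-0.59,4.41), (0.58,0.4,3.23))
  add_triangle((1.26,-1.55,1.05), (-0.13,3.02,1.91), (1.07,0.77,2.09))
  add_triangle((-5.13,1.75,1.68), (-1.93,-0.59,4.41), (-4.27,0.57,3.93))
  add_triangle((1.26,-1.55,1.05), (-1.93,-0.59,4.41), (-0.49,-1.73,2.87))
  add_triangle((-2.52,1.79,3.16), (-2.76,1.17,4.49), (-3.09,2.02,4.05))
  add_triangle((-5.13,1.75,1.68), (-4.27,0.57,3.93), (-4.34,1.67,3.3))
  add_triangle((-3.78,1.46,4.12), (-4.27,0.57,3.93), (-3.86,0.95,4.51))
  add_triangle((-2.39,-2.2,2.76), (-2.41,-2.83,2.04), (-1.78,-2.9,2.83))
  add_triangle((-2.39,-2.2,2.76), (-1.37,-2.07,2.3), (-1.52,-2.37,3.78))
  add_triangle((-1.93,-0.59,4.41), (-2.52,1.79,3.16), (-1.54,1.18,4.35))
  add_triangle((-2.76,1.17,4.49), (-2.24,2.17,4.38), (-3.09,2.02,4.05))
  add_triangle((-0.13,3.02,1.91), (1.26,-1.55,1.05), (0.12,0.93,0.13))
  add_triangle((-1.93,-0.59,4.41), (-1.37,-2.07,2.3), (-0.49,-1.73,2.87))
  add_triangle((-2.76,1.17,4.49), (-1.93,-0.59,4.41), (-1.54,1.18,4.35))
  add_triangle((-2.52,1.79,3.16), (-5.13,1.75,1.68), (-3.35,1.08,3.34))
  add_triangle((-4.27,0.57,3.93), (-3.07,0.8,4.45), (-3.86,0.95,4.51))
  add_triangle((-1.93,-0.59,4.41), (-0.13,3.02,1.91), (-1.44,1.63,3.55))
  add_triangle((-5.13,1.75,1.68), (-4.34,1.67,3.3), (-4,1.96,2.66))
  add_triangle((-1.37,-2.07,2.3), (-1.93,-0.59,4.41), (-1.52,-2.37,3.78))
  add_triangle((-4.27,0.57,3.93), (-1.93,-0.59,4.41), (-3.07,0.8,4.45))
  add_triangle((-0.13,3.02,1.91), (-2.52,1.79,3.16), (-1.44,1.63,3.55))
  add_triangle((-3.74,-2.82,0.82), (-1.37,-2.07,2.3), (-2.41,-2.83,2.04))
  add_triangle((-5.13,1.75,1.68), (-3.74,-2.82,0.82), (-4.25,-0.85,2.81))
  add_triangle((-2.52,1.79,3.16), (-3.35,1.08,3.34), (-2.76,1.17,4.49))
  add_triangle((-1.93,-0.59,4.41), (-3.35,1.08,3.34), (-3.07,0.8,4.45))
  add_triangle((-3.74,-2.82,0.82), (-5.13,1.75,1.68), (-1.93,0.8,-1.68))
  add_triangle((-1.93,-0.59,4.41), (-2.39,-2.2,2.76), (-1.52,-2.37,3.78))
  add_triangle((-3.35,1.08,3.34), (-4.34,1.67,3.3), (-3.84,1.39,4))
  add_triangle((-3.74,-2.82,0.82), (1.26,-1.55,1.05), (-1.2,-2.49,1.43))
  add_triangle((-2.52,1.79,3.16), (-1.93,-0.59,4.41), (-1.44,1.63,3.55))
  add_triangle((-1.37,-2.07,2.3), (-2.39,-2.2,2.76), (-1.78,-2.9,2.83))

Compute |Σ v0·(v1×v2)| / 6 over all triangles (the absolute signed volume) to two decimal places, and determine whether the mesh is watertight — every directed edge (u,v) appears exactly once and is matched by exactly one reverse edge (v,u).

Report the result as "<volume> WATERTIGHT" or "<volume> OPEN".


Per-triangle v0·(v1×v2)/6:
  t1: -0.5313
  t2: -0.0494
  t3: +0.9232
  t4: +0.9502
  t5: +0.8572
  t6: +0.7951
  t7: +1.5654
  t8: +5.9150
  t9: +1.0367
  t10: +0.0063
  t11: +0.8993
  t12: -0.2244
  t13: +1.1711
  t14: +0.1836
  t15: -0.1258
  t16: +6.1084
  t17: +4.4546
  t18: +4.8384
  t19: +3.1170
  t20: +0.3026
  t21: +2.1948
  t22: +0.1141
  t23: +1.2215
  t24: +1.4131
  t25: +0.1580
  t26: +0.6132
  t27: -1.2144
  t28: +4.3678
  t29: -0.1645
  t30: -0.1618
  t31: +0.9076
  t32: -0.0174
  t33: +1.8344
  t34: +0.4526
  t35: +0.5621
  t36: +0.3748
  t37: -2.0641
  t38: +0.7888
  t39: +0.4387
  t40: +1.3518
  t41: +1.5029
  t42: +1.9095
  t43: +0.2367
  t44: +0.8186
  t45: +0.7378
  t46: -0.6719
  t47: +1.7113
  t48: +1.6993
  t49: -0.2853
  t50: +5.7624
  t51: +0.8475
  t52: -0.6769
  t53: +8.1456
  t54: +1.8005
  t55: -0.1131
  t56: +0.5080
  t57: +1.9440
  t58: +0.1112
Σ = +71.3522 → |volume| = 71.35

Directed edges: 174 total, each appears once with its reverse present → watertight.

71.35 WATERTIGHT


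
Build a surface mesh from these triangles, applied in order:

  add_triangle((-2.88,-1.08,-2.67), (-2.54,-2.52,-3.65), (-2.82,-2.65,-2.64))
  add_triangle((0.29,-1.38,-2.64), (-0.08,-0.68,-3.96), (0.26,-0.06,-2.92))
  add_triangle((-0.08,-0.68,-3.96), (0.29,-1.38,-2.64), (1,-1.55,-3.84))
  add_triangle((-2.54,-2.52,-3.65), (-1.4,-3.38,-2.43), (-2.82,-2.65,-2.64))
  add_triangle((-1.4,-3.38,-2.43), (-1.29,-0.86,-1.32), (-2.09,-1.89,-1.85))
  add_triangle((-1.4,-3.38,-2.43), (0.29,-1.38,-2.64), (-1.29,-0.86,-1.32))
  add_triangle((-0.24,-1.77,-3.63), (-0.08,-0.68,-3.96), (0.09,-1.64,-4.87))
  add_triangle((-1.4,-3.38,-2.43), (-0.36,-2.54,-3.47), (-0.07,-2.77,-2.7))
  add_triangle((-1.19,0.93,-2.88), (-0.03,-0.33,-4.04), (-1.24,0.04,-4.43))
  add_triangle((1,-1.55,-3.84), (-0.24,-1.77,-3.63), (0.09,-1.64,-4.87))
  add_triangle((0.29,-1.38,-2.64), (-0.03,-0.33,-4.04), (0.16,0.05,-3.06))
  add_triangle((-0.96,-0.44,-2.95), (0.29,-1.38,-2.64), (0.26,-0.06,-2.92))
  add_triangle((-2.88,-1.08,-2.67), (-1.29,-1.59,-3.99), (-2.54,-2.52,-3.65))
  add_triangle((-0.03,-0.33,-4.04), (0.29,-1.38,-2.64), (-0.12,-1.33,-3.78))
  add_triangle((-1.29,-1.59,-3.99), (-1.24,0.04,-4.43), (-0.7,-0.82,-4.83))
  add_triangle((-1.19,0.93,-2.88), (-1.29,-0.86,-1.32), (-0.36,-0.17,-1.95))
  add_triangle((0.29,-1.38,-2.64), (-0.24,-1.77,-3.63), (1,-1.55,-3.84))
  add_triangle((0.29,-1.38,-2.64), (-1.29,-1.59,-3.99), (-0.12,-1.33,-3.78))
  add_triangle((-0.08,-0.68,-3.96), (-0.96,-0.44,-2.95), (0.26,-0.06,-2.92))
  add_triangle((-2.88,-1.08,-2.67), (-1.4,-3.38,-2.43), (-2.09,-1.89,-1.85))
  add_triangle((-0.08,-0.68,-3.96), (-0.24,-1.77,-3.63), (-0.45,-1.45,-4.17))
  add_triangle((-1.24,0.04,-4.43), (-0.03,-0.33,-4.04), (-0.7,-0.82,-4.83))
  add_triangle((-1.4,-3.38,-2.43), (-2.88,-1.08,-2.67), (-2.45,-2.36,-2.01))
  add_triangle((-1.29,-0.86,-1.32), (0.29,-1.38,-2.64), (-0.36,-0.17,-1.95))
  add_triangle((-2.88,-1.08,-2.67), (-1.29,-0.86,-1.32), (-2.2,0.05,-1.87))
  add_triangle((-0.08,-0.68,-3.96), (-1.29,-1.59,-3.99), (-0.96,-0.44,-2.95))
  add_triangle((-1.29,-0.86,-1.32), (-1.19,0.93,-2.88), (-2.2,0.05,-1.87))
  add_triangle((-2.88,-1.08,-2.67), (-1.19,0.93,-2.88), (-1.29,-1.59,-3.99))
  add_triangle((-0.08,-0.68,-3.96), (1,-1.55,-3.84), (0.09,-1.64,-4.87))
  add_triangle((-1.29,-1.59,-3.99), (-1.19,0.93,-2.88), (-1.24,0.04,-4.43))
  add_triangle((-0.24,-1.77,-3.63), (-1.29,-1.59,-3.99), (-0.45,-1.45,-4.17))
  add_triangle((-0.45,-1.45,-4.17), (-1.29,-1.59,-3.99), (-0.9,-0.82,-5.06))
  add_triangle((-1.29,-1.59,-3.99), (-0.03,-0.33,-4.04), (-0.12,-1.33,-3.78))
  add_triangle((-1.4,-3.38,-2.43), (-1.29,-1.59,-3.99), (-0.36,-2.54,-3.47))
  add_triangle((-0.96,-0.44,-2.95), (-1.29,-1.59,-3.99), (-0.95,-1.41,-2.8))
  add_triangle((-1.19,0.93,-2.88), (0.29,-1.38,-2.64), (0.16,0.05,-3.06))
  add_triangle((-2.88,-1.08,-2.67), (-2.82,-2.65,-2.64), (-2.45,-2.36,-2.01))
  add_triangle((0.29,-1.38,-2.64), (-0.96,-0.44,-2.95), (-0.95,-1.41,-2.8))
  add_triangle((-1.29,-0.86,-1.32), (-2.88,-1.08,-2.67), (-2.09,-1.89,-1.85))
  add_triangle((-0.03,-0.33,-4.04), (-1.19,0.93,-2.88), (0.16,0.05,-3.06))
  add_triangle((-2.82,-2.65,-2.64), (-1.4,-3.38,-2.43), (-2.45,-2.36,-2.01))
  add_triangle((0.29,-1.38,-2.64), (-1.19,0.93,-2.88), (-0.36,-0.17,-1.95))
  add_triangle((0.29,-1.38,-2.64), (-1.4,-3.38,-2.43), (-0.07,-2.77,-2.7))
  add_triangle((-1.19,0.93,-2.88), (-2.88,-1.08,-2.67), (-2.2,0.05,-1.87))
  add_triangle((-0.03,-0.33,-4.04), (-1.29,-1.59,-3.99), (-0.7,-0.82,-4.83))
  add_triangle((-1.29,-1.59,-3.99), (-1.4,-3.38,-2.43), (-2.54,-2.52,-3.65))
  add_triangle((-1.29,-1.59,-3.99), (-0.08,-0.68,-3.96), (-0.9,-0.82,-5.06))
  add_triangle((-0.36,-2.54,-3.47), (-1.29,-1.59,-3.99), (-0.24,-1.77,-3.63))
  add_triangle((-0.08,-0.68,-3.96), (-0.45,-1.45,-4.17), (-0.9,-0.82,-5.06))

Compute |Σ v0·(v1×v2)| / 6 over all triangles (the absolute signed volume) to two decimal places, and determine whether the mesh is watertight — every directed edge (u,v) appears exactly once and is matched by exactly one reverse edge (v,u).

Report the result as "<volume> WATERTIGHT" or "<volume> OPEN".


13.57 OPEN

Per-triangle v0·(v1×v2)/6:
  t1: +0.9708
  t2: +0.2951
  t3: -0.4572
  t4: +1.1643
  t5: -0.2583
  t6: -1.2074
  t7: +0.2310
  t8: +0.7214
  t9: +0.6309
  t10: +0.4769
  t11: +0.2058
  t12: -0.7990
  t13: +1.4145
  t14: +0.2850
  t15: +0.8931
  t16: -0.5610
  t17: +0.1610
  t18: +0.3744
  t19: +0.2763
  t20: +0.7212
  t21: +0.1961
  t22: +0.5255
  t23: -1.1413
  t24: -0.5792
  t25: -0.0215
  t26: +0.5909
  t27: -0.6833
  t28: +2.7892
  t29: +0.4609
  t30: +0.5764
  t31: +0.3247
  t32: +0.6110
  t33: +0.7884
  t34: +1.6946
  t35: +0.0231
  t36: -0.9046
  t37: +0.2175
  t38: -0.5795
  t39: -0.0817
  t40: +0.3794
  t41: +0.3055
  t42: -0.0524
  t43: -0.6562
  t44: +0.8583
  t45: +0.2042
  t46: +1.7457
  t47: -0.5155
  t48: +0.5546
  t49: +0.3982
Σ = +13.5678 → |volume| = 13.57

Directed edges: 147 total; 7 unmatched, e.g. (-0.36,-2.54,-3.47)→(-0.07,-2.77,-2.7) → open.


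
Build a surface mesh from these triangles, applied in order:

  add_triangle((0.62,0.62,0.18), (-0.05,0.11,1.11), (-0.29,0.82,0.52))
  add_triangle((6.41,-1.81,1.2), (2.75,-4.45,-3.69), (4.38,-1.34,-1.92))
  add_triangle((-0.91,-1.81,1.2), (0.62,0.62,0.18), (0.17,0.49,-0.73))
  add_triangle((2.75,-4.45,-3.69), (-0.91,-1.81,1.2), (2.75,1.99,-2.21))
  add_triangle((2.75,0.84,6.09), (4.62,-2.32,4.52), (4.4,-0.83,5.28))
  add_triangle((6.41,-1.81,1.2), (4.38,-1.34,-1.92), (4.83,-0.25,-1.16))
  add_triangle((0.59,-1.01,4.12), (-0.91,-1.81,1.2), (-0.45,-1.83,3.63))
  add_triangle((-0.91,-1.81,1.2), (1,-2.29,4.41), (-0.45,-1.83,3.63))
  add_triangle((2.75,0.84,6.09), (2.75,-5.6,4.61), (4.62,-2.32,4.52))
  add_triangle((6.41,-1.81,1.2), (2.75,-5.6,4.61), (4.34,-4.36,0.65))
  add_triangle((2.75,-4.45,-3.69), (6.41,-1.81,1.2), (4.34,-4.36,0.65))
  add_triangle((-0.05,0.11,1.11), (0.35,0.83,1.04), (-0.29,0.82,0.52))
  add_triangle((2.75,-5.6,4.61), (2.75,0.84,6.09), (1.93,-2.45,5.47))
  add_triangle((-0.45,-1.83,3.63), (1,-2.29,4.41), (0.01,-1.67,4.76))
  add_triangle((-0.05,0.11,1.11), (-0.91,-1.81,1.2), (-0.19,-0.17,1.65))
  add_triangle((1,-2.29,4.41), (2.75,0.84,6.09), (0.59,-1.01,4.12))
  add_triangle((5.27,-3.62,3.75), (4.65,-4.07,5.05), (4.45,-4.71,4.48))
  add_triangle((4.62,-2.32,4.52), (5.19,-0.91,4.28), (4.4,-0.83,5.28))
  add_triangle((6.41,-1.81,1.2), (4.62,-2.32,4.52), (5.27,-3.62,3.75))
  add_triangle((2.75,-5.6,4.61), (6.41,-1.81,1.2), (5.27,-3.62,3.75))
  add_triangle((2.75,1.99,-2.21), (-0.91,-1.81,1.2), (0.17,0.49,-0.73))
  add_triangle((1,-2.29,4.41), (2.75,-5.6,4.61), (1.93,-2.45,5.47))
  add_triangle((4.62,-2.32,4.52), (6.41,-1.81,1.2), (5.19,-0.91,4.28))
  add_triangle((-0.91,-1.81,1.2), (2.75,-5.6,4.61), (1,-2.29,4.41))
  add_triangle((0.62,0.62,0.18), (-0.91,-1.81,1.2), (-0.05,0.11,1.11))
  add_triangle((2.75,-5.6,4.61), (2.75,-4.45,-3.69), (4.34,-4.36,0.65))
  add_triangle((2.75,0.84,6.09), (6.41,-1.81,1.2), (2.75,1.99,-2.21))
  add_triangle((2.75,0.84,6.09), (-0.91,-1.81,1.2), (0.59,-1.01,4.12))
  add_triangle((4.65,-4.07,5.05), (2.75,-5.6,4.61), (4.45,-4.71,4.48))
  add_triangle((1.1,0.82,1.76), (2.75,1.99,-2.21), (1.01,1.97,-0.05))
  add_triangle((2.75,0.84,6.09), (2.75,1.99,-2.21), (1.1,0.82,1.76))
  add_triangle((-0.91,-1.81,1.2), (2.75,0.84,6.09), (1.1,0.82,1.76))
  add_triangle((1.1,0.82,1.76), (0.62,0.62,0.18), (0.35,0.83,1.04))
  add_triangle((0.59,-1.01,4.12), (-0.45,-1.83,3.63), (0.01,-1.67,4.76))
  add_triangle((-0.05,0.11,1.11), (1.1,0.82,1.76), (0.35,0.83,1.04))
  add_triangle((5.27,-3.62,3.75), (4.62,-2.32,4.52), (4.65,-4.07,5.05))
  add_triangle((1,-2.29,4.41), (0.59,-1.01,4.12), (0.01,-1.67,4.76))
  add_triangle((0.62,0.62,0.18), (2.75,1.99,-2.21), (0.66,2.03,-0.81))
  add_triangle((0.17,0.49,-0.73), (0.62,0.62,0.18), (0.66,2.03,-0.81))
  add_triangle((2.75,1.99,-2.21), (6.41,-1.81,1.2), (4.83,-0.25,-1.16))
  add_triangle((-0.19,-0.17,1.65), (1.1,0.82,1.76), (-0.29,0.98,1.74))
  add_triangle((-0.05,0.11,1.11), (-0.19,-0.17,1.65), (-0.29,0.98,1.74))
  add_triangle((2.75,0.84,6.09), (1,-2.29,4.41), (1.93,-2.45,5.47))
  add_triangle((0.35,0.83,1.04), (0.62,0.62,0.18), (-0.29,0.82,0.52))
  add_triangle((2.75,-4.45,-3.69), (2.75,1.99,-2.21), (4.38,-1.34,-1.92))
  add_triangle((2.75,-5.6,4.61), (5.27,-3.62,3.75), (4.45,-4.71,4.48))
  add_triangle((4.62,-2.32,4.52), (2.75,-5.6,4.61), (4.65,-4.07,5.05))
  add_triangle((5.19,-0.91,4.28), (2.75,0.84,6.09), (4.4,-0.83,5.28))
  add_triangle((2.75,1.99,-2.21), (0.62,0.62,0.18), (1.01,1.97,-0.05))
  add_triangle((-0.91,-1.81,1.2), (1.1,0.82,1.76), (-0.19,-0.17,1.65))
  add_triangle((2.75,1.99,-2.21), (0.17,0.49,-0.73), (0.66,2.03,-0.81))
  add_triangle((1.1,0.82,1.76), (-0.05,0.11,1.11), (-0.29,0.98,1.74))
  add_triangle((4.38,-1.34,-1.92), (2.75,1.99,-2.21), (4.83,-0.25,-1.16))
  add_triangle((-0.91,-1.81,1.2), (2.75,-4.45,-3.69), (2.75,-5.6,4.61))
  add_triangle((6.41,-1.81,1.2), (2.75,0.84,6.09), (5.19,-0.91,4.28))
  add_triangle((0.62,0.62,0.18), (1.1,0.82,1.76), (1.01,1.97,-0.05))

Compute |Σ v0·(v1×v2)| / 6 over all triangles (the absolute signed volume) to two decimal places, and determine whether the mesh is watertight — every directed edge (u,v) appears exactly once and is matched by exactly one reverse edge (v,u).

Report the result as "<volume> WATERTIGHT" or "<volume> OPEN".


168.46 WATERTIGHT

Per-triangle v0·(v1×v2)/6:
  t1: -0.1190
  t2: +10.2894
  t3: -0.0241
  t4: -2.1645
  t5: +1.9433
  t6: +3.4881
  t7: -0.3111
  t8: +1.1584
  t9: +14.3266
  t10: +14.5508
  t11: +13.4430
  t12: +0.0923
  t13: +5.5918
  t14: +0.7070
  t15: +0.0115
  t16: +2.1491
  t17: +1.5179
  t18: +2.1211
  t19: +5.3270
  t20: +4.9130
  t21: +0.2343
  t22: +2.1143
  t23: +5.7582
  t24: +4.2727
  t25: -0.1288
  t26: +13.5422
  t27: +21.1835
  t28: -0.2216
  t29: +1.8985
  t30: +1.4932
  t31: +1.4849
  t32: +0.2386
  t33: +0.0986
  t34: -0.0985
  t35: +0.1112
  t36: +2.2535
  t37: +0.6848
  t38: +0.5045
  t39: -0.0772
  t40: +2.8585
  t41: +0.4400
  t42: -0.0303
  t43: +1.6359
  t44: +0.0777
  t45: +7.7814
  t46: +0.4286
  t47: +0.9378
  t48: +2.0822
  t49: -0.3254
  t50: +0.3916
  t51: +0.3752
  t52: -0.2015
  t53: +2.8788
  t54: +12.4984
  t55: +2.4049
  t56: -0.1330
Σ = +168.4595 → |volume| = 168.46

Directed edges: 168 total, each appears once with its reverse present → watertight.


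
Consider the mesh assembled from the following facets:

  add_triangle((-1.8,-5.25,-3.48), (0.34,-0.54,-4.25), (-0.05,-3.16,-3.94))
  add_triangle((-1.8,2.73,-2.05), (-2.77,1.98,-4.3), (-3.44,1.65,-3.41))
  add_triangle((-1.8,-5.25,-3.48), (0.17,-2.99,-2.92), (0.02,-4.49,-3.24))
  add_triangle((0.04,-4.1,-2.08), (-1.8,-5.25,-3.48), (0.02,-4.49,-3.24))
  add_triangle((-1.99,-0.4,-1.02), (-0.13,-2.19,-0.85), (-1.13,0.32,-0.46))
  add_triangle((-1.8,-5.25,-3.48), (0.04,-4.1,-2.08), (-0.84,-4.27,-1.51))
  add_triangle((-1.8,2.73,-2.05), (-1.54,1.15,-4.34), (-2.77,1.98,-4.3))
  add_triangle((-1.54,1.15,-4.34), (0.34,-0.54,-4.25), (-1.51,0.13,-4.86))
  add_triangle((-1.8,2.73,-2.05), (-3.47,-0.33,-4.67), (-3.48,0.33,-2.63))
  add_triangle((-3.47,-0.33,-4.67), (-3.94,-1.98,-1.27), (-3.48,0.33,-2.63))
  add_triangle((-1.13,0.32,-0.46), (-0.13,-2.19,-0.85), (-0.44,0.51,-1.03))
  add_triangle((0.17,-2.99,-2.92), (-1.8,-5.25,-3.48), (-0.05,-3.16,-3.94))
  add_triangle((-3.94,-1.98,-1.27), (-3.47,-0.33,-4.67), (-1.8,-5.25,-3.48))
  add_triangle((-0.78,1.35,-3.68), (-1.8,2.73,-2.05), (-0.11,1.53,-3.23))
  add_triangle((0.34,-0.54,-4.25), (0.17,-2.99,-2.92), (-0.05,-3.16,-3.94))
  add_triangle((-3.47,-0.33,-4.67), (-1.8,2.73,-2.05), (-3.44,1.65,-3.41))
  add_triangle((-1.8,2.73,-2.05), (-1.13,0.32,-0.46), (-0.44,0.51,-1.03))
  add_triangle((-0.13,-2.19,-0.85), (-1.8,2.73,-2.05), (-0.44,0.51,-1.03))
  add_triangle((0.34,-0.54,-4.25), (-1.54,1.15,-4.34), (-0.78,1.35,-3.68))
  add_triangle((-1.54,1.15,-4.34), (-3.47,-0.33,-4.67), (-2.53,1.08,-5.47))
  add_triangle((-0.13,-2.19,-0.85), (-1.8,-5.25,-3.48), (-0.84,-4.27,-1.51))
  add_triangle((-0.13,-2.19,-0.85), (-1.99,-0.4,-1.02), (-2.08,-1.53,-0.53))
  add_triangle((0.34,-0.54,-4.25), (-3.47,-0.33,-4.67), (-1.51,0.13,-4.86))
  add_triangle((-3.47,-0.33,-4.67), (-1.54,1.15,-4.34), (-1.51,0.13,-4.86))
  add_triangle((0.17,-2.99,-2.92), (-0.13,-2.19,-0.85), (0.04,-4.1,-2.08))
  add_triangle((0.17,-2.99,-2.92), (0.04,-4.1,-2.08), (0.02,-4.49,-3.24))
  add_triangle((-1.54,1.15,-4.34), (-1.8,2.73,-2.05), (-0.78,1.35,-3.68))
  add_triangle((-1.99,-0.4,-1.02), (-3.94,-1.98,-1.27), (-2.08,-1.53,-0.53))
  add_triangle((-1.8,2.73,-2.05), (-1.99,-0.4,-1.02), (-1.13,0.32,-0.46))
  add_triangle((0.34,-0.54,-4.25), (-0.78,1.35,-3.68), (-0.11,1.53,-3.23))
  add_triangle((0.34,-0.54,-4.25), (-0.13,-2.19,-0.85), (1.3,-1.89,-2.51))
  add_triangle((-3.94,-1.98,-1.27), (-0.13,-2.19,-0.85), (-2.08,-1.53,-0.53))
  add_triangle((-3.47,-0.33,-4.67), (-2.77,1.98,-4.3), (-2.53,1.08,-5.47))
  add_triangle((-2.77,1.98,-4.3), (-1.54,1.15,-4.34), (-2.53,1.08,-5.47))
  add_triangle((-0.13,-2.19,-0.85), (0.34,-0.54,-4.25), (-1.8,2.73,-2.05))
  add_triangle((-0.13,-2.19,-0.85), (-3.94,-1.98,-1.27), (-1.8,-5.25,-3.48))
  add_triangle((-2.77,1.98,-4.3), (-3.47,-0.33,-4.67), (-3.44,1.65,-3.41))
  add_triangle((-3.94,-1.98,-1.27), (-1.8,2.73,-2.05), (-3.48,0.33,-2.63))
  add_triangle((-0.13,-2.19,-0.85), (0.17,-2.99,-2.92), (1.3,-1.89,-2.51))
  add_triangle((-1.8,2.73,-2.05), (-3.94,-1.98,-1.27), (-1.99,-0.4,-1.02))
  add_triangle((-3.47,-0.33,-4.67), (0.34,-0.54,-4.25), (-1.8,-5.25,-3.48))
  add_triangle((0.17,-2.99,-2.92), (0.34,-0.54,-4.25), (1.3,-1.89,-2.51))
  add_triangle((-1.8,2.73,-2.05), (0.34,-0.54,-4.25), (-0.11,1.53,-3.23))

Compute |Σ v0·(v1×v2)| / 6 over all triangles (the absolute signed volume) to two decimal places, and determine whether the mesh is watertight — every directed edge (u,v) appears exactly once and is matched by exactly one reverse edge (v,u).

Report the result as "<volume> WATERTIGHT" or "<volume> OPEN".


54.47 OPEN

Per-triangle v0·(v1×v2)/6:
  t1: +2.6714
  t2: +1.5640
  t3: +1.0041
  t4: +1.2038
  t5: -0.0566
  t6: +1.3221
  t7: +1.3159
  t8: +1.2892
  t9: +3.3030
  t10: +3.4479
  t11: -0.4147
  t12: +1.0816
  t13: +12.8264
  t14: +0.9861
  t15: +0.5577
  t16: -1.6204
  t17: -0.2602
  t18: +0.3456
  t19: +1.1348
  t20: +0.1834
  t21: -0.3888
  t22: -0.6737
  t23: +1.6809
  t24: +1.7615
  t25: -0.1200
  t26: +0.1154
  t27: +1.1226
  t28: -0.0651
  t29: +0.3268
  t30: +1.0024
  t31: -1.8414
  t32: +0.4532
  t33: +2.2424
  t34: +0.6906
  t35: -3.3158
  t36: +1.7399
  t37: +2.2365
  t38: +1.5934
  t39: +0.6816
  t40: -0.3243
  t41: +13.4773
  t42: +2.1099
  t43: -1.9191
Σ = +54.4713 → |volume| = 54.47

Directed edges: 129 total; 3 unmatched, e.g. (0.04,-4.1,-2.08)→(-0.84,-4.27,-1.51) → open.


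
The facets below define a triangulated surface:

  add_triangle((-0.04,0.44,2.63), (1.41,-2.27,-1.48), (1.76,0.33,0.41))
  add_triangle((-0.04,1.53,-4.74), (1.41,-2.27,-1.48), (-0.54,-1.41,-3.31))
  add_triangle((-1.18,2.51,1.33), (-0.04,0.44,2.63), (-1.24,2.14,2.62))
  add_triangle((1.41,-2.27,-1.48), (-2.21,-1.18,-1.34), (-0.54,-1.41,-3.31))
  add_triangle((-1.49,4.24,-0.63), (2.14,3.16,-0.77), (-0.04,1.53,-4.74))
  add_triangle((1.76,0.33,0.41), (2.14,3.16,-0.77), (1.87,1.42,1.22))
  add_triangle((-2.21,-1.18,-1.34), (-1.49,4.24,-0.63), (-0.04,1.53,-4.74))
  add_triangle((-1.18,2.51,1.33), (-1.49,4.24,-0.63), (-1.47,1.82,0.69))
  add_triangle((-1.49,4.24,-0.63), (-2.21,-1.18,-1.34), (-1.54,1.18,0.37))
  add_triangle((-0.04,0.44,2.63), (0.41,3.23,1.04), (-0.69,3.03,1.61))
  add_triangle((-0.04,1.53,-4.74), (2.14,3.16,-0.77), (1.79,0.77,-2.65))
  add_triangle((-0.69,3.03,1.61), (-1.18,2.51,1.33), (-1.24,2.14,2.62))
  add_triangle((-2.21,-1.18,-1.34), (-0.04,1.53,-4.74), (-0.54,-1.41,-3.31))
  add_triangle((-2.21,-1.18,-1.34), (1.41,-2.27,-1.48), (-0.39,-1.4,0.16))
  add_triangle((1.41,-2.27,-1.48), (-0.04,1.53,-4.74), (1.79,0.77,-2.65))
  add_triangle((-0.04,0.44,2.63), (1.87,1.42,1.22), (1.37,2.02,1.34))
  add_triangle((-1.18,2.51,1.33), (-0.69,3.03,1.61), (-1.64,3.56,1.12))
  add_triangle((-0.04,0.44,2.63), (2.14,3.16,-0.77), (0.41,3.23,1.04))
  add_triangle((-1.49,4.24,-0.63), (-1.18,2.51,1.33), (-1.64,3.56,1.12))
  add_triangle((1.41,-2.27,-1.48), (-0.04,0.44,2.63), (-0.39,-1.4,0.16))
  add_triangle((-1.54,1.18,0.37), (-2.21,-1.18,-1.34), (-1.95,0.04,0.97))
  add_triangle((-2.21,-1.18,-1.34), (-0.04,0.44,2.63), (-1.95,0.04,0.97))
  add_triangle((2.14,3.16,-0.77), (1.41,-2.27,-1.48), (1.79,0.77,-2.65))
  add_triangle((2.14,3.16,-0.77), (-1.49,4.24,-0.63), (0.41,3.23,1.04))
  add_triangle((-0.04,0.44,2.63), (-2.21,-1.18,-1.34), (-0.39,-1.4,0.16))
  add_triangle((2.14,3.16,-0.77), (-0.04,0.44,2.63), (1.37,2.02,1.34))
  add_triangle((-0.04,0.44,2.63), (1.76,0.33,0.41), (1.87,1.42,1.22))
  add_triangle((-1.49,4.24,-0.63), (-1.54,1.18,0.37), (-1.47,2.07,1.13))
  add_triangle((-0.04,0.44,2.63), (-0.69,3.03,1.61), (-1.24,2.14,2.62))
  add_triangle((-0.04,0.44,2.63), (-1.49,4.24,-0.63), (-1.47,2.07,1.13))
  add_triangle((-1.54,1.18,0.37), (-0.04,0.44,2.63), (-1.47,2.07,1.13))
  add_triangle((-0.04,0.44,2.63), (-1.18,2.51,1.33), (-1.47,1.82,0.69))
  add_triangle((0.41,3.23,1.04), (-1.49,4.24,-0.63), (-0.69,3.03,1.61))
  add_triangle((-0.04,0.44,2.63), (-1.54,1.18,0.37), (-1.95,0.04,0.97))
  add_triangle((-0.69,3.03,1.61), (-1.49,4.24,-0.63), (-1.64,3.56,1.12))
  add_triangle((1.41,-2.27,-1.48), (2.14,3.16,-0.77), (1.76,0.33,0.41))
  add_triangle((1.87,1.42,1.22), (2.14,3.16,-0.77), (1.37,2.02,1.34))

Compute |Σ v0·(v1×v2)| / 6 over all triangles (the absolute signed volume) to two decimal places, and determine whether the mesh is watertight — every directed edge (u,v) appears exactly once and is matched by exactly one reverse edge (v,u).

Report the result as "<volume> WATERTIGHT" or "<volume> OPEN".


72.28 OPEN

Per-triangle v0·(v1×v2)/6:
  t1: +1.7247
  t2: +3.8967
  t3: -0.3383
  t4: +2.3562
  t5: +10.2599
  t6: +1.0327
  t7: +8.9029
  t8: +0.7971
  t9: +2.2165
  t10: +1.4068
  t11: +4.3133
  t12: +0.4570
  t13: +3.6526
  t14: +1.4664
  t15: +3.8381
  t16: +0.7456
  t17: +0.2355
  t18: +2.2371
  t19: -0.1209
  t20: +1.2113
  t21: +1.0682
  t22: +0.6913
  t23: +2.4638
  t24: +3.8193
  t25: +1.2325
  t26: +0.3291
  t27: +0.7249
  t28: +0.8570
  t29: +0.9559
  t30: +1.5308
  t31: +0.5530
  t32: +0.5969
  t33: +1.8469
  t34: +1.0307
  t35: +1.0030
  t36: +2.4065
  t37: +0.8749
Σ = +72.2760 → |volume| = 72.28

Directed edges: 111 total; 3 unmatched, e.g. (-1.49,4.24,-0.63)→(-1.47,1.82,0.69) → open.
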